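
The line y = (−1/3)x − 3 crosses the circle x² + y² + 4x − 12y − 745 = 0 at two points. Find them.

(−30, 7) and (21, −10)

Substitute y = (−9 − x)/3:
10x² + 90x − 6300 = 0  ⟹  x² + 9x − 630 = 0
x = 21 or x = −30, giving (21, −10) and (−30, 7).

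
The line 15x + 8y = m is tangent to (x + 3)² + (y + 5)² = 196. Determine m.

The line touches the circle iff its distance from (−3, −5) is 14:
|15·(−3) + 8·(−5) − m| / √289 = 14
|m − (−85)| = 14·17, so m = 153 or m = −323.

m = −323 or m = 153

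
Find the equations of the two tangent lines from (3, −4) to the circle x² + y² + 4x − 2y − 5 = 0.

3x + y = 5 and x + 3y = −9

A line y − (−4) = m(x − (3)) is tangent when its distance from (−2, 1) is √10:
(−5m − (5))² = 10(m² + 1)
3m² + 10m + 3 = 0, so m = −3 or m = −1/3.
Through (3, −4) these give 3x + y = 5 and x + 3y = −9.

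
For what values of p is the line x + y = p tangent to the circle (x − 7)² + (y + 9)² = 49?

For a tangent, require d(centre, line) = r = 7.
|1·7 + 1·(−9) − p| / √2 = 7
|p − (−2)| = 7√2.

p = −2 ± 7√2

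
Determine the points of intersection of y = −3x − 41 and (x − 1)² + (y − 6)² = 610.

Express y = −3x − 41 and substitute into the circle:
10x² + 280x + 1600 = 0  ⟹  x² + 28x + 160 = 0
x = −8 or x = −20, giving (−8, −17) and (−20, 19).

(−20, 19) and (−8, −17)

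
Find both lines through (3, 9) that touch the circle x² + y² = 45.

x − 2y = −15 and 2x + y = 15

Let a tangent through (3, 9) have slope m. Its distance from (0, 0) must equal 3√5:
(−3m − (−9))² = 45(m² + 1)
2m² + 3m − 2 = 0, so m = 1/2 or m = −2.
Through (3, 9) these give x − 2y = −15 and 2x + y = 15.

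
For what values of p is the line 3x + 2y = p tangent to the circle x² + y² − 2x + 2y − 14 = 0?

p = 1 ± 4√13

The line touches the circle iff its distance from (1, −1) is 4:
|3·1 + 2·(−1) − p| / √13 = 4
|p − (1)| = 4√13.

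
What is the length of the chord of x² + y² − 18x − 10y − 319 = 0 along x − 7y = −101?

From the line, y = (101 + x)/7. Substituting:
50x² − 750x − 12500 = 0  ⟹  x² − 15x − 250 = 0
x = 25 or x = −10, giving (25, 18) and (−10, 13).
|(25, 18) − (−10, 13)| = √((35)² + (5)²) = 25√2.

25√2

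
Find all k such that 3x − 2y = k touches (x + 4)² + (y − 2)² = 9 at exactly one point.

k = −16 ± 3√13

Tangency holds when the distance from the centre (−4, 2) to the line equals the radius 3:
|3·(−4) − 2·2 − k| / √13 = 3
|k − (−16)| = 3√13.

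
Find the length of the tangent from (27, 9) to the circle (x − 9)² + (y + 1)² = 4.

Centre (9, −1), r² = 4. |PO|² = (18)² + (10)² = 424.
Power of the point: PT² = |PO|² − r² = 420, so PT = 2√105.

2√105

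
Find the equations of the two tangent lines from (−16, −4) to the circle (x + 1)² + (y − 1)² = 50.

x + 7y = −44 and x − y = −12

Let a tangent through (−16, −4) have slope m. Its distance from (−1, 1) must equal 5√2:
(15m − (5))² = 50(m² + 1)
7m² − 6m − 1 = 0, so m = −1/7 or m = 1.
With m = −1/7: x + 7y = −44. With m = 1: x − y = −12.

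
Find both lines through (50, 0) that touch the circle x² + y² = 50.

x + 7y = 50 and x − 7y = 50

Let a tangent through (50, 0) have slope m. Its distance from (0, 0) must equal 5√2:
(−50m − (0))² = 50(m² + 1)
49m² − 1 = 0, so m = −1/7 or m = 1/7.
With m = −1/7: x + 7y = 50. With m = 1/7: x − 7y = 50.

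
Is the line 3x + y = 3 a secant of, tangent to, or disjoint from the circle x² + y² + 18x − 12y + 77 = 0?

Substituting the line into the circle gives 10x² + 36x + 50 = 0.
Discriminant = (36)² − 4·10·(50) = −704 < 0.
No real roots: the line does not meet the circle.

disjoint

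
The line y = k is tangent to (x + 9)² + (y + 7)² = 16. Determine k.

The line touches the circle iff its distance from (−9, −7) is 4:
|0·(−9) + 1·(−7) − k| / √1 = 4
|k − (−7)| = 4, so k = −3 or k = −11.

k = −11 or k = −3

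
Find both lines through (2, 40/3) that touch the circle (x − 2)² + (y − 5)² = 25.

Write the tangent as mx − y + (40/3 − m·(2)) = 0 and set its distance from the centre to 5:
[m·(0) − (−25/3)]² = 25(m² + 1)
9m² − 16 = 0, so m = −4/3 or m = 4/3.
Through (2, 40/3) these give 4x + 3y = 48 and 4x − 3y = −32.

4x + 3y = 48 and 4x − 3y = −32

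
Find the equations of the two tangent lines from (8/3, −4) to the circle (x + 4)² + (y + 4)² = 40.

Let a tangent through (8/3, −4) have slope m. Its distance from (−4, −4) must equal 2√10:
[m·(−20/3) − (0)]² = 40(m² + 1)
m² − 9 = 0, so m = −3 or m = 3.
Through (8/3, −4) these give 3x + y = 4 and 3x − y = 12.

3x + y = 4 and 3x − y = 12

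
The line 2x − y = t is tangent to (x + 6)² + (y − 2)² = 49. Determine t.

For a tangent, require d(centre, line) = r = 7.
|2·(−6) − 1·2 − t| / √5 = 7
|t − (−14)| = 7√5.

t = −14 ± 7√5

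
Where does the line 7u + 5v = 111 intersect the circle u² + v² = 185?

Express v = (111 − 7u)/5 and substitute into the circle:
74u² − 1554u + 7696 = 0  ⟹  u² − 21u + 104 = 0
u = 13 or u = 8, giving (13, 4) and (8, 11).

(8, 11) and (13, 4)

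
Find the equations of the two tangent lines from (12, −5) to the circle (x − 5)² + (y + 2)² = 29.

5x + 2y = 50 and 2x − 5y = 49

A line y − (−5) = m(x − (12)) is tangent when its distance from (5, −2) is √29:
[m·(−7) − (3)]² = 29(m² + 1)
10m² + 21m − 10 = 0, so m = −5/2 or m = 2/5.
With m = −5/2: 5x + 2y = 50. With m = 2/5: 2x − 5y = 49.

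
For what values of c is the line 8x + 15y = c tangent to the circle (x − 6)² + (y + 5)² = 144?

c = −231 or c = 177

Tangency holds when the distance from the centre (6, −5) to the line equals the radius 12:
|8·6 + 15·(−5) − c| / √289 = 12
|c − (−27)| = 12·17, so c = 177 or c = −231.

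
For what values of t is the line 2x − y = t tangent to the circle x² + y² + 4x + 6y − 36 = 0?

t = −1 ± 7√5

The line touches the circle iff its distance from (−2, −3) is 7:
|2·(−2) − 1·(−3) − t| / √5 = 7
|t − (−1)| = 7√5.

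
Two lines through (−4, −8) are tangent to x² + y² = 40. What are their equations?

A line y − (−8) = m(x − (−4)) is tangent when its distance from (0, 0) is 2√10:
[m·(4) − (8)]² = 40(m² + 1)
3m² + 8m − 3 = 0, so m = 1/3 or m = −3.
Through (−4, −8) these give x − 3y = 20 and 3x + y = −20.

x − 3y = 20 and 3x + y = −20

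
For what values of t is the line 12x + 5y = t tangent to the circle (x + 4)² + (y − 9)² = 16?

For a tangent, require d(centre, line) = r = 4.
|12·(−4) + 5·9 − t| / √169 = 4
|t − (−3)| = 4·13, so t = 49 or t = −55.

t = −55 or t = 49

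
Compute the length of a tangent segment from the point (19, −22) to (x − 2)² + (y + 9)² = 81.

√377

With centre O = (2, −9), |OP|² = 458 and r² = 81.
Power of the point: PT² = |PO|² − r² = 377, so PT = √377.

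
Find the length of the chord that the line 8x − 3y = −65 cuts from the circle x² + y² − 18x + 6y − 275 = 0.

2√73

Centre (9, −3), r² = 365. Perpendicular distance d from centre to line = |146| / √73 = 146/√73.
Half the chord is √(r² − d²) = √(73), so the full chord is 2√73.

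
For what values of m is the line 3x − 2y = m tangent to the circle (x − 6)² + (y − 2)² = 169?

The line touches the circle iff its distance from (6, 2) is 13:
|3·6 − 2·2 − m| / √13 = 13
|m − (14)| = 13√13.

m = 14 ± 13√13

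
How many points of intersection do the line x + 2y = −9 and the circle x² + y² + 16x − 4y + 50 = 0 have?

Substituting the line into the circle gives 5x² + 90x + 353 = 0.
Discriminant = (90)² − 4·5·(353) = 1040 > 0.
Two real roots: the line is a secant.

2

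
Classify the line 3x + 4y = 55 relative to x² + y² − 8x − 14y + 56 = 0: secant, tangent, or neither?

d² = (3·4 + 4·7 − (55))²/25 = 9; r² = 9.
Since d² = r², the line is tangent.

tangent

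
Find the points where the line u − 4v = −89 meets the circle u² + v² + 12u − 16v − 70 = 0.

From the line, v = (89 + u)/4. Substituting:
17u² + 306u + 1105 = 0  ⟹  u² + 18u + 65 = 0
u = −5 or u = −13, giving (−5, 21) and (−13, 19).

(−13, 19) and (−5, 21)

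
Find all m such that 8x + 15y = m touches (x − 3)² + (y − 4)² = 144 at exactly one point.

For a tangent, require d(centre, line) = r = 12.
|8·3 + 15·4 − m| / √289 = 12
|m − (84)| = 12·17, so m = 288 or m = −120.

m = −120 or m = 288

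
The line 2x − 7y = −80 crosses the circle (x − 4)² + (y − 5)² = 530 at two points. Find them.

From the line, y = (80 + 2x)/7. Substituting:
53x² − 212x − 23161 = 0  ⟹  x² − 4x − 437 = 0
x = 23 or x = −19, giving (23, 18) and (−19, 6).

(−19, 6) and (23, 18)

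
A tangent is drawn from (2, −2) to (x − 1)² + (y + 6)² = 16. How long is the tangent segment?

The centre is (1, −6) and r = 4. The square of the distance from P to the centre is 1 + 16 = 17.
The tangent meets the radius at right angles, so tangent² = |PO|² − r² = 17 − 16 = 1.

1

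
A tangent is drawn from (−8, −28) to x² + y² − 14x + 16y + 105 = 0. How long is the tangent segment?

√617

Centre (7, −8), r² = 8. |PO|² = (−15)² + (−20)² = 625.
By the tangent–radius right angle, tangent length = √(|PO|² − r²) = √617.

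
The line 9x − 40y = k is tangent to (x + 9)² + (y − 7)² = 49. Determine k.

For a tangent, require d(centre, line) = r = 7.
|9·(−9) − 40·7 − k| / √1681 = 7
|k − (−361)| = 7·41, so k = −74 or k = −648.

k = −648 or k = −74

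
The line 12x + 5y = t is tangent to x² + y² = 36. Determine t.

t = −78 or t = 78

Tangency holds when the distance from the centre (0, 0) to the line equals the radius 6:
|12·0 + 5·0 − t| / √169 = 6
|t| = 6·13, so t = 78 or t = −78.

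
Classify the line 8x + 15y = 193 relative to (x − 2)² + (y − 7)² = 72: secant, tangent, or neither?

Centre (2, 7), r² = 72. Distance² from centre to line = (−72)²/289 = 5184/289.
Since d² < r², the line cuts the circle twice.

secant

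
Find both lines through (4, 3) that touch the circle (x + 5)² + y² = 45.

A line y − (3) = m(x − (4)) is tangent when its distance from (−5, 0) is 3√5:
(−9m − (−3))² = 45(m² + 1)
2m² − 3m − 2 = 0, so m = −1/2 or m = 2.
With m = −1/2: x + 2y = 10. With m = 2: 2x − y = 5.

x + 2y = 10 and 2x − y = 5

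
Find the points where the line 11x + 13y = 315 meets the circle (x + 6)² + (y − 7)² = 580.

(−8, 31) and (18, 9)

From the line, y = (315 − 11x)/13. Substituting:
290x² − 2900x − 41760 = 0  ⟹  x² − 10x − 144 = 0
x = 18 or x = −8, giving (18, 9) and (−8, 31).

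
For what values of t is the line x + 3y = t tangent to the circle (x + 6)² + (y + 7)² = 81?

t = −27 ± 9√10

The line touches the circle iff its distance from (−6, −7) is 9:
|1·(−6) + 3·(−7) − t| / √10 = 9
|t − (−27)| = 9√10.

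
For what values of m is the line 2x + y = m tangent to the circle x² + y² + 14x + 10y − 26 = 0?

m = −19 ± 10√5

Tangency holds when the distance from the centre (−7, −5) to the line equals the radius 10:
|2·(−7) + 1·(−5) − m| / √5 = 10
|m − (−19)| = 10√5.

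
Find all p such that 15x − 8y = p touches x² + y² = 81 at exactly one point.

p = −153 or p = 153

For a tangent, require d(centre, line) = r = 9.
|15·0 − 8·0 − p| / √289 = 9
|p| = 9·17, so p = 153 or p = −153.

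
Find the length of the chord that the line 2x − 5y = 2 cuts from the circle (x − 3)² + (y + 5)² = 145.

4√29

The distance from (3, −5) to the line is 29/√29, and r² = 145.
Half the chord is √(r² − d²) = √(116), so the full chord is 4√29.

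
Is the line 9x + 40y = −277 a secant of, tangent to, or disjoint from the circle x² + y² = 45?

disjoint

Substituting the line into the circle gives 1681x² + 4986x + 4729 = 0.
Δ = 24860196 − 31797796 = −6937600.
No real roots: the line does not meet the circle.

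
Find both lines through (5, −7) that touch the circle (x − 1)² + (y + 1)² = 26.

x + 5y = −30 and 5x − y = 32

Let a tangent through (5, −7) have slope m. Its distance from (1, −1) must equal √26:
(−4m − (6))² = 26(m² + 1)
5m² − 24m − 5 = 0, so m = −1/5 or m = 5.
With m = −1/5: x + 5y = −30. With m = 5: 5x − y = 32.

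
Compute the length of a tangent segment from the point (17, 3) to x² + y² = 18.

2√70

Centre (0, 0), r² = 18. |PO|² = (17)² + (3)² = 298.
The tangent meets the radius at right angles, so tangent² = |PO|² − r² = 298 − 18 = 280.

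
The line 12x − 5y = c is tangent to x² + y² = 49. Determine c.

c = −91 or c = 91

The line touches the circle iff its distance from (0, 0) is 7:
|12·0 − 5·0 − c| / √169 = 7
|c| = 7·13, so c = 91 or c = −91.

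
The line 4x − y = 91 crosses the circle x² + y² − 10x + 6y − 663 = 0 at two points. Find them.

From the line, y = 4x − 91. Substituting:
17x² − 714x + 7072 = 0  ⟹  x² − 42x + 416 = 0
x = 26 or x = 16, giving (26, 13) and (16, −27).

(16, −27) and (26, 13)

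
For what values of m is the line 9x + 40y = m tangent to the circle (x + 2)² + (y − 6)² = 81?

Tangency holds when the distance from the centre (−2, 6) to the line equals the radius 9:
|9·(−2) + 40·6 − m| / √1681 = 9
|m − (222)| = 9·41, so m = 591 or m = −147.

m = −147 or m = 591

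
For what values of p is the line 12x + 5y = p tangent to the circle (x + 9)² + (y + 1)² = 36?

p = −191 or p = −35

Tangency holds when the distance from the centre (−9, −1) to the line equals the radius 6:
|12·(−9) + 5·(−1) − p| / √169 = 6
|p − (−113)| = 6·13, so p = −35 or p = −191.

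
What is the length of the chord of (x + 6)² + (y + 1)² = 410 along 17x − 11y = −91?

2√410

Express y = (91 + 17x)/11 and substitute into the circle:
410x² + 4920x − 34850 = 0  ⟹  x² + 12x − 85 = 0
x = 5 or x = −17, giving (5, 16) and (−17, −18).
Chord length = distance between (5, 16) and (−17, −18) = √1640 = 2√410.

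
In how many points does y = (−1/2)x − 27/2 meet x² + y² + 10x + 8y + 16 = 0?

Centre (−5, −4), r² = 25. Distance² from centre to line = (14)²/5 = 196/5.
Since d² > r², the line lies outside the circle.

0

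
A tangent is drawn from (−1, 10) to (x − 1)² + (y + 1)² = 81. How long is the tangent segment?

The centre is (1, −1) and r = 9. The square of the distance from P to the centre is 4 + 121 = 125.
The tangent meets the radius at right angles, so tangent² = |PO|² − r² = 125 − 81 = 44.

2√11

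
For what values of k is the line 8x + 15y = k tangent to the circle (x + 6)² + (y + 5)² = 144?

k = −327 or k = 81

Tangency holds when the distance from the centre (−6, −5) to the line equals the radius 12:
|8·(−6) + 15·(−5) − k| / √289 = 12
|k − (−123)| = 12·17, so k = 81 or k = −327.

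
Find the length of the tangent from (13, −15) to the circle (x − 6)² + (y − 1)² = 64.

√241

Centre (6, 1), r² = 64. |PO|² = (7)² + (−16)² = 305.
By the tangent–radius right angle, tangent length = √(|PO|² − r²) = √241.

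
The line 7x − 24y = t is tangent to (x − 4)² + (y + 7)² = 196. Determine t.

Tangency holds when the distance from the centre (4, −7) to the line equals the radius 14:
|7·4 − 24·(−7) − t| / √625 = 14
|t − (196)| = 14·25, so t = 546 or t = −154.

t = −154 or t = 546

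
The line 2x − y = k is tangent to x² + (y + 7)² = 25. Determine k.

k = 7 ± 5√5

Tangency holds when the distance from the centre (0, −7) to the line equals the radius 5:
|2·0 − 1·(−7) − k| / √5 = 5
|k − (7)| = 5√5.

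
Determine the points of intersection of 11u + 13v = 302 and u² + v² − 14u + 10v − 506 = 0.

(5, 19) and (31, −3)

Substitute v = (302 − 11u)/13:
290u² − 10440u + 44950 = 0  ⟹  u² − 36u + 155 = 0
u = 31 or u = 5, giving (31, −3) and (5, 19).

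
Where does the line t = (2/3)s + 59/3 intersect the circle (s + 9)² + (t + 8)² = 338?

(−22, 5) and (−16, 9)

Express t = (59 + 2s)/3 and substitute into the circle:
13s² + 494s + 4576 = 0  ⟹  s² + 38s + 352 = 0
s = −16 or s = −22, giving (−16, 9) and (−22, 5).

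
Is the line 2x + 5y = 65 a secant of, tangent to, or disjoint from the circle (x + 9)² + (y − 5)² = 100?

disjoint

Centre (−9, 5), r² = 100. Distance² from centre to line = (−58)²/29 = 116.
Since d² > r², the line lies outside the circle.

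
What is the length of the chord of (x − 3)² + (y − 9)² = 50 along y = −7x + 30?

10√2

Substitute y = −7x + 30:
50x² − 300x + 400 = 0  ⟹  x² − 6x + 8 = 0
x = 4 or x = 2, giving (4, 2) and (2, 16).
|(4, 2) − (2, 16)| = √((2)² + (−14)²) = 10√2.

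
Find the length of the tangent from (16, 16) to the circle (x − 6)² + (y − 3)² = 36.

√233

With centre O = (6, 3), |OP|² = 269 and r² = 36.
The tangent meets the radius at right angles, so tangent² = |PO|² − r² = 269 − 36 = 233.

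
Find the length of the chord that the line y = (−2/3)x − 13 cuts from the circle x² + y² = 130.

2√13

Centre (0, 0), r² = 130. Perpendicular distance d from centre to line = |39| / √13 = 39/√13.
Half the chord is √(r² − d²) = √(13), so the full chord is 2√13.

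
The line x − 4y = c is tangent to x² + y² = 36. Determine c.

c = ±6√17

The line touches the circle iff its distance from (0, 0) is 6:
|1·0 − 4·0 − c| / √17 = 6
|c| = 6√17.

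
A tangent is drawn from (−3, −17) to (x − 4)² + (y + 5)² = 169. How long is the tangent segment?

With centre O = (4, −5), |OP|² = 193 and r² = 169.
The tangent meets the radius at right angles, so tangent² = |PO|² − r² = 193 − 169 = 24.

2√6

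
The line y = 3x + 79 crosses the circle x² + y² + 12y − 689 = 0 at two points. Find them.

(−26, 1) and (−25, 4)

Express y = 3x + 79 and substitute into the circle:
10x² + 510x + 6500 = 0  ⟹  x² + 51x + 650 = 0
x = −25 or x = −26, giving (−25, 4) and (−26, 1).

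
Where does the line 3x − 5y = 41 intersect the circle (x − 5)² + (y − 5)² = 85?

Substitute y = (−41 + 3x)/5:
34x² − 646x + 2856 = 0  ⟹  x² − 19x + 84 = 0
x = 12 or x = 7, giving (12, −1) and (7, −4).

(7, −4) and (12, −1)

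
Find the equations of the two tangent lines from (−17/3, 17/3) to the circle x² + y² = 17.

4x + y = −17 and x + 4y = 17

Write the tangent as mx − y + (17/3 − m·(−17/3)) = 0 and set its distance from the centre to √17:
[m·(17/3) − (−17/3)]² = 17(m² + 1)
4m² + 17m + 4 = 0, so m = −4 or m = −1/4.
Through (−17/3, 17/3) these give 4x + y = −17 and x + 4y = 17.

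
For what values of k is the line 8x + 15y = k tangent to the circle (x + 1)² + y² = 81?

k = −161 or k = 145

The line touches the circle iff its distance from (−1, 0) is 9:
|8·(−1) + 15·0 − k| / √289 = 9
|k − (−8)| = 9·17, so k = 145 or k = −161.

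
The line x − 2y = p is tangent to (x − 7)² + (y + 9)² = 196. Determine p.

p = 25 ± 14√5

The line touches the circle iff its distance from (7, −9) is 14:
|1·7 − 2·(−9) − p| / √5 = 14
|p − (25)| = 14√5.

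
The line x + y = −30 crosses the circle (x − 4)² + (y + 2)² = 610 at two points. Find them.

Substitute y = −x − 30:
2x² + 48x + 190 = 0  ⟹  x² + 24x + 95 = 0
x = −5 or x = −19, giving (−5, −25) and (−19, −11).

(−19, −11) and (−5, −25)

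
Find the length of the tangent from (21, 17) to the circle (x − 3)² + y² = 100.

3√57

With centre O = (3, 0), |OP|² = 613 and r² = 100.
The tangent meets the radius at right angles, so tangent² = |PO|² − r² = 613 − 100 = 513.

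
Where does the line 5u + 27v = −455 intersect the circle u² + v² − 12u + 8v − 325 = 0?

Substitute v = (−455 − 5u)/27:
754u² − 5278u − 128180 = 0  ⟹  u² − 7u − 170 = 0
u = 17 or u = −10, giving (17, −20) and (−10, −15).

(−10, −15) and (17, −20)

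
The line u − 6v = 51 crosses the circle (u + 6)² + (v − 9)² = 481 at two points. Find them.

Express v = (−51 + u)/6 and substitute into the circle:
37u² + 222u − 4995 = 0  ⟹  u² + 6u − 135 = 0
u = 9 or u = −15, giving (9, −7) and (−15, −11).

(−15, −11) and (9, −7)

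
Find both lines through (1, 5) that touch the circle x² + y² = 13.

A line y − (5) = m(x − (1)) is tangent when its distance from (0, 0) is √13:
(−1m − (−5))² = 13(m² + 1)
6m² + 5m − 6 = 0, so m = −3/2 or m = 2/3.
With m = −3/2: 3x + 2y = 13. With m = 2/3: 2x − 3y = −13.

3x + 2y = 13 and 2x − 3y = −13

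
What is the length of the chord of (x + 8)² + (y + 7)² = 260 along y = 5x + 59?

The distance from (−8, −7) to the line is 26/√26, and r² = 260.
Chord = 2√(r² − d²) = 2·√(234) = 6√26.

6√26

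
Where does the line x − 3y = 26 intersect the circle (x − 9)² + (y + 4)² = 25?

From the line, y = (−26 + x)/3. Substituting:
10x² − 190x + 700 = 0  ⟹  x² − 19x + 70 = 0
x = 14 or x = 5, giving (14, −4) and (5, −7).

(5, −7) and (14, −4)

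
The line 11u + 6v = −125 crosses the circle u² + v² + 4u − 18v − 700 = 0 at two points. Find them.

Substitute v = (−125 − 11u)/6:
157u² + 4082u + 3925 = 0  ⟹  u² + 26u + 25 = 0
u = −1 or u = −25, giving (−1, −19) and (−25, 25).

(−25, 25) and (−1, −19)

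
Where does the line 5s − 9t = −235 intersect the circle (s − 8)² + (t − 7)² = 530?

(−11, 20) and (7, 30)

From the line, t = (235 + 5s)/9. Substituting:
106s² + 424s − 8162 = 0  ⟹  s² + 4s − 77 = 0
s = 7 or s = −11, giving (7, 30) and (−11, 20).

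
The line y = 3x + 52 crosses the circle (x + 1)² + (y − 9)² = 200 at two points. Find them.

(−15, 7) and (−11, 19)

Substitute y = 3x + 52:
10x² + 260x + 1650 = 0  ⟹  x² + 26x + 165 = 0
x = −11 or x = −15, giving (−11, 19) and (−15, 7).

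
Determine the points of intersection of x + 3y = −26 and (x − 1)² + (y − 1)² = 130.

(−8, −6) and (4, −10)

From the line, y = (−26 − x)/3. Substituting:
10x² + 40x − 320 = 0  ⟹  x² + 4x − 32 = 0
x = 4 or x = −8, giving (4, −10) and (−8, −6).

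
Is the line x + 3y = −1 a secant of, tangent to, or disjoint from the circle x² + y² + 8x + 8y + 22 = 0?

Substituting the line into the circle gives 10x² + 50x + 175 = 0.
Δ = 2500 − 7000 = −4500.
No real roots: the line does not meet the circle.

disjoint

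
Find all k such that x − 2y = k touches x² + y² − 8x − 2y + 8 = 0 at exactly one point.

Tangency holds when the distance from the centre (4, 1) to the line equals the radius 3:
|1·4 − 2·1 − k| / √5 = 3
|k − (2)| = 3√5.

k = 2 ± 3√5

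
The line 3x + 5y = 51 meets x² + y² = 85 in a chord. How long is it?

√34

Centre (0, 0), r² = 85. Perpendicular distance d from centre to line = |−51| / √34 = 51/√34.
Half the chord is √(r² − d²) = √(17/2), so the full chord is √34.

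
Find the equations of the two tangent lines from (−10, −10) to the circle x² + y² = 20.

x − 2y = 10 and 2x − y = −10

Write the tangent as mx − y + (−10 − m·(−10)) = 0 and set its distance from the centre to 2√5:
[m·(10) − (10)]² = 20(m² + 1)
2m² − 5m + 2 = 0, so m = 1/2 or m = 2.
With m = 1/2: x − 2y = 10. With m = 2: 2x − y = −10.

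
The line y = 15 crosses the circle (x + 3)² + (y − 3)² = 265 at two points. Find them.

(−14, 15) and (8, 15)

Substitute y = 15:
x² + 6x − 112 = 0
x = 8 or x = −14, giving (8, 15) and (−14, 15).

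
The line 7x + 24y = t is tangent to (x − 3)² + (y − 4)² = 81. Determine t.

t = −108 or t = 342

For a tangent, require d(centre, line) = r = 9.
|7·3 + 24·4 − t| / √625 = 9
|t − (117)| = 9·25, so t = 342 or t = −108.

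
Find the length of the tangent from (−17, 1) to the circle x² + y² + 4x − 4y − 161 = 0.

√57

The centre is (−2, 2) and r = 13. The square of the distance from P to the centre is 225 + 1 = 226.
Power of the point: PT² = |PO|² − r² = 57, so PT = √57.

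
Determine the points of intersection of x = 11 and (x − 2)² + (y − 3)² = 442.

The line gives x = 11. Substituting into the circle:
y² − 6y − 352 = 0
y = 22 or y = −16, giving (11, 22) and (11, −16).

(11, −16) and (11, 22)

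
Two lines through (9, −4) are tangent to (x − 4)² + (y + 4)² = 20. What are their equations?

2x − y = 22 and 2x + y = 14

Write the tangent as mx − y + (−4 − m·(9)) = 0 and set its distance from the centre to 2√5:
[m·(−5) − (0)]² = 20(m² + 1)
m² − 4 = 0, so m = 2 or m = −2.
With m = 2: 2x − y = 22. With m = −2: 2x + y = 14.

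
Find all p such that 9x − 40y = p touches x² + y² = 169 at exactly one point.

Tangency holds when the distance from the centre (0, 0) to the line equals the radius 13:
|9·0 − 40·0 − p| / √1681 = 13
|p| = 13·41, so p = 533 or p = −533.

p = −533 or p = 533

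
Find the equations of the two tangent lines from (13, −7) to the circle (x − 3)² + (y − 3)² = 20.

Write the tangent as mx − y + (−7 − m·(13)) = 0 and set its distance from the centre to 2√5:
[m·(−10) − (10)]² = 20(m² + 1)
2m² + 5m + 2 = 0, so m = −1/2 or m = −2.
Through (13, −7) these give x + 2y = −1 and 2x + y = 19.

x + 2y = −1 and 2x + y = 19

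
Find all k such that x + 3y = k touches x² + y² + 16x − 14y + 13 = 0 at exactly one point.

Tangency holds when the distance from the centre (−8, 7) to the line equals the radius 10:
|1·(−8) + 3·7 − k| / √10 = 10
|k − (13)| = 10√10.

k = 13 ± 10√10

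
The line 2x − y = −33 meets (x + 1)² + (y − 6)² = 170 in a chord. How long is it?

The distance from (−1, 6) to the line is 25/√5, and r² = 170.
Chord = 2√(r² − d²) = 2·√(45) = 6√5.

6√5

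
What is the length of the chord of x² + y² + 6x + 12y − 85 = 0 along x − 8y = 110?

2√65

The distance from (−3, −6) to the line is 65/√65, and r² = 130.
Chord = 2√(r² − d²) = 2·√(65) = 2√65.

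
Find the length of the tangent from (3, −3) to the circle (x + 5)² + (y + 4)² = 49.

With centre O = (−5, −4), |OP|² = 65 and r² = 49.
The tangent meets the radius at right angles, so tangent² = |PO|² − r² = 65 − 49 = 16.

4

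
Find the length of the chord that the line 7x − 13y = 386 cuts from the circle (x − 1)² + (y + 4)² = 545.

√218

Express y = (−386 + 7x)/13 and substitute into the circle:
218x² − 5014x + 19620 = 0  ⟹  x² − 23x + 90 = 0
x = 18 or x = 5, giving (18, −20) and (5, −27).
|(18, −20) − (5, −27)| = √((13)² + (7)²) = √218.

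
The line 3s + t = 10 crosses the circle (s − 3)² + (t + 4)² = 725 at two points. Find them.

(−4, 22) and (13, −29)

Express t = −3s + 10 and substitute into the circle:
10s² − 90s − 520 = 0  ⟹  s² − 9s − 52 = 0
s = 13 or s = −4, giving (13, −29) and (−4, 22).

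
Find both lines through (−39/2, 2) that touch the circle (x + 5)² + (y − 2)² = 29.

2x + 5y = −29 and 2x − 5y = −49

Let a tangent through (−39/2, 2) have slope m. Its distance from (−5, 2) must equal √29:
[m·(29/2) − (0)]² = 29(m² + 1)
25m² − 4 = 0, so m = −2/5 or m = 2/5.
With m = −2/5: 2x + 5y = −29. With m = 2/5: 2x − 5y = −49.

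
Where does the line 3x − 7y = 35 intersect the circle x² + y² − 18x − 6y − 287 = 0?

(−7, −8) and (28, 7)

Substitute y = (−35 + 3x)/7:
58x² − 1218x − 11368 = 0  ⟹  x² − 21x − 196 = 0
x = 28 or x = −7, giving (28, 7) and (−7, −8).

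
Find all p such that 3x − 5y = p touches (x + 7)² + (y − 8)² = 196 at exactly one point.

The line touches the circle iff its distance from (−7, 8) is 14:
|3·(−7) − 5·8 − p| / √34 = 14
|p − (−61)| = 14√34.

p = −61 ± 14√34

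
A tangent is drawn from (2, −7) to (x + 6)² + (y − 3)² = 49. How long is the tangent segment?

With centre O = (−6, 3), |OP|² = 164 and r² = 49.
Power of the point: PT² = |PO|² − r² = 115, so PT = √115.

√115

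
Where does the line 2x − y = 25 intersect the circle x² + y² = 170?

From the line, y = 2x − 25. Substituting:
5x² − 100x + 455 = 0  ⟹  x² − 20x + 91 = 0
x = 13 or x = 7, giving (13, 1) and (7, −11).

(7, −11) and (13, 1)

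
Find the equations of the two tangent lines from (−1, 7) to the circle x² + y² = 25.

4x − 3y = −25 and 3x + 4y = 25

Write the tangent as mx − y + (7 − m·(−1)) = 0 and set its distance from the centre to 5:
(1m − (−7))² = 25(m² + 1)
12m² − 7m − 12 = 0, so m = 4/3 or m = −3/4.
Through (−1, 7) these give 4x − 3y = −25 and 3x + 4y = 25.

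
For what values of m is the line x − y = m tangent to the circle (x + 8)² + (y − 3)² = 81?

Tangency holds when the distance from the centre (−8, 3) to the line equals the radius 9:
|1·(−8) − 1·3 − m| / √2 = 9
|m − (−11)| = 9√2.

m = −11 ± 9√2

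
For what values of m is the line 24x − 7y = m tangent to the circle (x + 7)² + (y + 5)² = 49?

Tangency holds when the distance from the centre (−7, −5) to the line equals the radius 7:
|24·(−7) − 7·(−5) − m| / √625 = 7
|m − (−133)| = 7·25, so m = 42 or m = −308.

m = −308 or m = 42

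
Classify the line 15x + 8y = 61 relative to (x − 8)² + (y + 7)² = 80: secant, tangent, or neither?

secant

Centre (8, −7), r² = 80. Distance² from centre to line = (3)²/289 = 9/289.
Since d² < r², the line cuts the circle twice.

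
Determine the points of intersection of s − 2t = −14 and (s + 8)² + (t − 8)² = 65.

(−12, 1) and (0, 7)

Substitute t = (14 + s)/2:
5s² + 60s = 0  ⟹  s² + 12s = 0
s = 0 or s = −12, giving (0, 7) and (−12, 1).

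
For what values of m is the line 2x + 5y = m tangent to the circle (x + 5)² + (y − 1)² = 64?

The line touches the circle iff its distance from (−5, 1) is 8:
|2·(−5) + 5·1 − m| / √29 = 8
|m − (−5)| = 8√29.

m = −5 ± 8√29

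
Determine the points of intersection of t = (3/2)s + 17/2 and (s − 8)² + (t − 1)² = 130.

(−3, 4) and (1, 10)

From the line, t = (17 + 3s)/2. Substituting:
13s² + 26s − 39 = 0  ⟹  s² + 2s − 3 = 0
s = 1 or s = −3, giving (1, 10) and (−3, 4).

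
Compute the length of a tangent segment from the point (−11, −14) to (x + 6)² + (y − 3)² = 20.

7√6

With centre O = (−6, 3), |OP|² = 314 and r² = 20.
By the tangent–radius right angle, tangent length = √(|PO|² − r²) = √294 = 7√6.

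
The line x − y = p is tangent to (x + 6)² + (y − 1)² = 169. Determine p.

p = −7 ± 13√2

Tangency holds when the distance from the centre (−6, 1) to the line equals the radius 13:
|1·(−6) − 1·1 − p| / √2 = 13
|p − (−7)| = 13√2.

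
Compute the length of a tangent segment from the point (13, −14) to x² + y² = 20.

Centre (0, 0), r² = 20. |PO|² = (13)² + (−14)² = 365.
By the tangent–radius right angle, tangent length = √(|PO|² − r²) = √345.

√345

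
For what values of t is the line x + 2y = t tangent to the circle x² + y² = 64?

t = ±8√5

For a tangent, require d(centre, line) = r = 8.
|1·0 + 2·0 − t| / √5 = 8
|t| = 8√5.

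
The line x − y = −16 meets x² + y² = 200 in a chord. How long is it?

The distance from (0, 0) to the line is 16/√2, and r² = 200.
Chord = 2√(r² − d²) = 2·√(72) = 12√2.

12√2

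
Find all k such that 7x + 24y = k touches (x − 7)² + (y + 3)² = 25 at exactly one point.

k = −148 or k = 102

For a tangent, require d(centre, line) = r = 5.
|7·7 + 24·(−3) − k| / √625 = 5
|k − (−23)| = 5·25, so k = 102 or k = −148.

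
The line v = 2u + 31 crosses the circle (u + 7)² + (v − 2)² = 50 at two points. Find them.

Substitute v = 2u + 31:
5u² + 130u + 840 = 0  ⟹  u² + 26u + 168 = 0
u = −12 or u = −14, giving (−12, 7) and (−14, 3).

(−14, 3) and (−12, 7)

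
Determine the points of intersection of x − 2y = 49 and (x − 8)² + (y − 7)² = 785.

(7, −21) and (31, −9)

Express y = (−49 + x)/2 and substitute into the circle:
5x² − 190x + 1085 = 0  ⟹  x² − 38x + 217 = 0
x = 31 or x = 7, giving (31, −9) and (7, −21).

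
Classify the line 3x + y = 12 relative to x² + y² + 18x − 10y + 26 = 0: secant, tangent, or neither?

neither

Substituting the line into the circle gives 10x² − 24x + 50 = 0.
Discriminant = (−24)² − 4·10·(50) = −1424 < 0.
No real roots: the line does not meet the circle.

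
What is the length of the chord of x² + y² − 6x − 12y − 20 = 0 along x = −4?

8

The distance from (3, 6) to the line is 7, and r² = 65.
Half the chord is √(r² − d²) = √(16), so the full chord is 8.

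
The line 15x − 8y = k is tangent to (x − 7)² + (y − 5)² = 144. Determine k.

k = −139 or k = 269

The line touches the circle iff its distance from (7, 5) is 12:
|15·7 − 8·5 − k| / √289 = 12
|k − (65)| = 12·17, so k = 269 or k = −139.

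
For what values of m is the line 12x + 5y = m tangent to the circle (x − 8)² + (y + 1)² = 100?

For a tangent, require d(centre, line) = r = 10.
|12·8 + 5·(−1) − m| / √169 = 10
|m − (91)| = 10·13, so m = 221 or m = −39.

m = −39 or m = 221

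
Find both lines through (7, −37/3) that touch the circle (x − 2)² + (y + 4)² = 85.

Let a tangent through (7, −37/3) have slope m. Its distance from (2, −4) must equal √85:
(−5m − (25/3))² = 85(m² + 1)
54m² − 75m + 14 = 0, so m = 7/6 or m = 2/9.
With m = 7/6: 7x − 6y = 123. With m = 2/9: 2x − 9y = 125.

7x − 6y = 123 and 2x − 9y = 125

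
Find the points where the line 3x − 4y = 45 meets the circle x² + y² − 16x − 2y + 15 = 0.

(7, −6) and (15, 0)

From the line, y = (−45 + 3x)/4. Substituting:
25x² − 550x + 2625 = 0  ⟹  x² − 22x + 105 = 0
x = 15 or x = 7, giving (15, 0) and (7, −6).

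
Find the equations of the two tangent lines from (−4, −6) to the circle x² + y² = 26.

A line y − (−6) = m(x − (−4)) is tangent when its distance from (0, 0) is √26:
[m·(4) − (6)]² = 26(m² + 1)
5m² + 24m − 5 = 0, so m = −5 or m = 1/5.
Through (−4, −6) these give 5x + y = −26 and x − 5y = 26.

5x + y = −26 and x − 5y = 26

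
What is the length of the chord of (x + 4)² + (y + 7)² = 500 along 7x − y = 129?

10√2

From the line, y = 7x − 129. Substituting:
50x² − 1700x + 14400 = 0  ⟹  x² − 34x + 288 = 0
x = 18 or x = 16, giving (18, −3) and (16, −17).
Chord length = distance between (18, −3) and (16, −17) = √200 = 10√2.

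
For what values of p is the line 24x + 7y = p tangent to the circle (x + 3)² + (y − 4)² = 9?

p = −119 or p = 31

For a tangent, require d(centre, line) = r = 3.
|24·(−3) + 7·4 − p| / √625 = 3
|p − (−44)| = 3·25, so p = 31 or p = −119.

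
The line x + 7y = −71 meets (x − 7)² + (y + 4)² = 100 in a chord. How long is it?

The distance from (7, −4) to the line is 50/√50, and r² = 100.
Chord = 2√(r² − d²) = 2·√(50) = 10√2.

10√2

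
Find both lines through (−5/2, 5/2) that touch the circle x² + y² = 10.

3x − y = −10 and x − 3y = −10

Write the tangent as mx − y + (5/2 − m·(−5/2)) = 0 and set its distance from the centre to √10:
(5/2m − (−5/2))² = 10(m² + 1)
3m² − 10m + 3 = 0, so m = 3 or m = 1/3.
With m = 3: 3x − y = −10. With m = 1/3: x − 3y = −10.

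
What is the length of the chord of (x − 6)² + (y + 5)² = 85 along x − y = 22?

7√2

From the line, y = x − 22. Substituting:
2x² − 46x + 240 = 0  ⟹  x² − 23x + 120 = 0
x = 15 or x = 8, giving (15, −7) and (8, −14).
Chord length = distance between (15, −7) and (8, −14) = √98 = 7√2.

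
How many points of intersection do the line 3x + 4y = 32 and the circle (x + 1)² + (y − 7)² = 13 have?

Substituting the line into the circle gives 25x² + 8x − 176 = 0.
Discriminant = (8)² − 4·25·(−176) = 17664 > 0.
Two real roots: the line is a secant.

2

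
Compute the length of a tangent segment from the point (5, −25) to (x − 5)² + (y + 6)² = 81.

Centre (5, −6), r² = 81. |PO|² = (0)² + (−19)² = 361.
By the tangent–radius right angle, tangent length = √(|PO|² − r²) = √280 = 2√70.

2√70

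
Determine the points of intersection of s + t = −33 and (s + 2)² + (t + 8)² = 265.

(−14, −19) and (−13, −20)

Express t = −s − 33 and substitute into the circle:
2s² + 54s + 364 = 0  ⟹  s² + 27s + 182 = 0
s = −13 or s = −14, giving (−13, −20) and (−14, −19).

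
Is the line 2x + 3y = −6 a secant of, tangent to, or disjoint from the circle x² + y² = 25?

Centre (0, 0), r² = 25. Distance² from centre to line = (6)²/13 = 36/13.
Since d² < r², the line cuts the circle twice.

secant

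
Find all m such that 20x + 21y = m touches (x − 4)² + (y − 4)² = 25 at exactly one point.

m = 19 or m = 309

For a tangent, require d(centre, line) = r = 5.
|20·4 + 21·4 − m| / √841 = 5
|m − (164)| = 5·29, so m = 309 or m = 19.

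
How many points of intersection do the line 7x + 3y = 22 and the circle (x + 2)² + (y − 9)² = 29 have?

d² = (7·(−2) + 3·9 − (22))²/58 = 81/58; r² = 29.
Since d² < r², the line cuts the circle twice.

2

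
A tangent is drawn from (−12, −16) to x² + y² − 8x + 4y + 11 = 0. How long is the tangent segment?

With centre O = (4, −2), |OP|² = 452 and r² = 9.
The tangent meets the radius at right angles, so tangent² = |PO|² − r² = 452 − 9 = 443.

√443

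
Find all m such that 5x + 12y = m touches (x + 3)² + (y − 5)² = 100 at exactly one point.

m = −85 or m = 175

Tangency holds when the distance from the centre (−3, 5) to the line equals the radius 10:
|5·(−3) + 12·5 − m| / √169 = 10
|m − (45)| = 10·13, so m = 175 or m = −85.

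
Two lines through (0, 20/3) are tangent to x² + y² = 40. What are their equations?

Let a tangent through (0, 20/3) have slope m. Its distance from (0, 0) must equal 2√10:
[m·(0) − (−20/3)]² = 40(m² + 1)
9m² − 1 = 0, so m = 1/3 or m = −1/3.
Through (0, 20/3) these give x − 3y = −20 and x + 3y = 20.

x − 3y = −20 and x + 3y = 20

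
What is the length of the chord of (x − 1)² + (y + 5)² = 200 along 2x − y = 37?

The distance from (1, −5) to the line is 30/√5, and r² = 200.
Chord = 2√(r² − d²) = 2·√(20) = 4√5.

4√5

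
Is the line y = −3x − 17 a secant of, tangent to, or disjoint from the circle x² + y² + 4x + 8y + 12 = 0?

secant

d² = (3·(−2) + 1·(−4) − (−17))²/10 = 49/10; r² = 8.
Since d² < r², the line cuts the circle twice.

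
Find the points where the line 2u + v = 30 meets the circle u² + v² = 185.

(11, 8) and (13, 4)

Express v = −2u + 30 and substitute into the circle:
5u² − 120u + 715 = 0  ⟹  u² − 24u + 143 = 0
u = 13 or u = 11, giving (13, 4) and (11, 8).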